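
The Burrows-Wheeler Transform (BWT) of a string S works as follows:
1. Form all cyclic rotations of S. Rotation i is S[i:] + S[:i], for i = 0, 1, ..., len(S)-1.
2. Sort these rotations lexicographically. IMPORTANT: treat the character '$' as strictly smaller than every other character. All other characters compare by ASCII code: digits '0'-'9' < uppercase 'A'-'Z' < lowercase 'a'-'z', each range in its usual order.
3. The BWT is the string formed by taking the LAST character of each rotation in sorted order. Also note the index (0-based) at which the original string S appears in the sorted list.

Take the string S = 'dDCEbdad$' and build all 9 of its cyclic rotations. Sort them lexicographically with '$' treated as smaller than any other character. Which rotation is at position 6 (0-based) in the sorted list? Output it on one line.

Answer: d$dDCEbda

Derivation:
All 9 rotations (rotation i = S[i:]+S[:i]):
  rot[0] = dDCEbdad$
  rot[1] = DCEbdad$d
  rot[2] = CEbdad$dD
  rot[3] = Ebdad$dDC
  rot[4] = bdad$dDCE
  rot[5] = dad$dDCEb
  rot[6] = ad$dDCEbd
  rot[7] = d$dDCEbda
  rot[8] = $dDCEbdad
Sorted (with $ < everything):
  sorted[0] = $dDCEbdad
  sorted[1] = CEbdad$dD
  sorted[2] = DCEbdad$d
  sorted[3] = Ebdad$dDC
  sorted[4] = ad$dDCEbd
  sorted[5] = bdad$dDCE
  sorted[6] = d$dDCEbda
  sorted[7] = dDCEbdad$
  sorted[8] = dad$dDCEb
sorted[6] = d$dDCEbda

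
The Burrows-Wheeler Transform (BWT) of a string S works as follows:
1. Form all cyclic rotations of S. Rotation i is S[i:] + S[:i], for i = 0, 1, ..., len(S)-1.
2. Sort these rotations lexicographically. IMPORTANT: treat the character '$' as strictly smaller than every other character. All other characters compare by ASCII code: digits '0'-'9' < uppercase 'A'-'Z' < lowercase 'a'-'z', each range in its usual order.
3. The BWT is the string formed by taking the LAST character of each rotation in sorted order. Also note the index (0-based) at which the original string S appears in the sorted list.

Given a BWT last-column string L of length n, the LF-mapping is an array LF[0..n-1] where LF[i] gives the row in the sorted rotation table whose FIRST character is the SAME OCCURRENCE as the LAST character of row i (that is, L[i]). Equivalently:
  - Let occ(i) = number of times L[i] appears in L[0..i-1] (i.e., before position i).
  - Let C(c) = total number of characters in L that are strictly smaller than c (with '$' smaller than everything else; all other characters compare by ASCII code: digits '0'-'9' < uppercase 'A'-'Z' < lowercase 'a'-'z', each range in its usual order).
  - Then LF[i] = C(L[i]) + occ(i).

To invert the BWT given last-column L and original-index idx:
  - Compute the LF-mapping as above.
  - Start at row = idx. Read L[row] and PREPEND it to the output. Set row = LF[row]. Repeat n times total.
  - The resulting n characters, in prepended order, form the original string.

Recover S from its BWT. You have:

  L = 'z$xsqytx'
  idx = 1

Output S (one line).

Answer: qxstyxz$

Derivation:
LF mapping: 7 0 4 2 1 6 3 5
Walk LF starting at row 1, prepending L[row]:
  step 1: row=1, L[1]='$', prepend. Next row=LF[1]=0
  step 2: row=0, L[0]='z', prepend. Next row=LF[0]=7
  step 3: row=7, L[7]='x', prepend. Next row=LF[7]=5
  step 4: row=5, L[5]='y', prepend. Next row=LF[5]=6
  step 5: row=6, L[6]='t', prepend. Next row=LF[6]=3
  step 6: row=3, L[3]='s', prepend. Next row=LF[3]=2
  step 7: row=2, L[2]='x', prepend. Next row=LF[2]=4
  step 8: row=4, L[4]='q', prepend. Next row=LF[4]=1
Reversed output: qxstyxz$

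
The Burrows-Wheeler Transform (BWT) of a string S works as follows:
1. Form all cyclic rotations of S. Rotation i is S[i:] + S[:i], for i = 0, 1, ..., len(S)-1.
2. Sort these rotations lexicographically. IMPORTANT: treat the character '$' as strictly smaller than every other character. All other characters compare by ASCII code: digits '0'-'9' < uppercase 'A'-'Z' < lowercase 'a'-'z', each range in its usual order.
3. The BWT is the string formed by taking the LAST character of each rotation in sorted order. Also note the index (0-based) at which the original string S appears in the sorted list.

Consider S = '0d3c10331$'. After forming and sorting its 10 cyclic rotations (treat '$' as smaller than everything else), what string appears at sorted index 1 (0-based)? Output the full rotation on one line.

All 10 rotations (rotation i = S[i:]+S[:i]):
  rot[0] = 0d3c10331$
  rot[1] = d3c10331$0
  rot[2] = 3c10331$0d
  rot[3] = c10331$0d3
  rot[4] = 10331$0d3c
  rot[5] = 0331$0d3c1
  rot[6] = 331$0d3c10
  rot[7] = 31$0d3c103
  rot[8] = 1$0d3c1033
  rot[9] = $0d3c10331
Sorted (with $ < everything):
  sorted[0] = $0d3c10331
  sorted[1] = 0331$0d3c1
  sorted[2] = 0d3c10331$
  sorted[3] = 1$0d3c1033
  sorted[4] = 10331$0d3c
  sorted[5] = 31$0d3c103
  sorted[6] = 331$0d3c10
  sorted[7] = 3c10331$0d
  sorted[8] = c10331$0d3
  sorted[9] = d3c10331$0
sorted[1] = 0331$0d3c1

Answer: 0331$0d3c1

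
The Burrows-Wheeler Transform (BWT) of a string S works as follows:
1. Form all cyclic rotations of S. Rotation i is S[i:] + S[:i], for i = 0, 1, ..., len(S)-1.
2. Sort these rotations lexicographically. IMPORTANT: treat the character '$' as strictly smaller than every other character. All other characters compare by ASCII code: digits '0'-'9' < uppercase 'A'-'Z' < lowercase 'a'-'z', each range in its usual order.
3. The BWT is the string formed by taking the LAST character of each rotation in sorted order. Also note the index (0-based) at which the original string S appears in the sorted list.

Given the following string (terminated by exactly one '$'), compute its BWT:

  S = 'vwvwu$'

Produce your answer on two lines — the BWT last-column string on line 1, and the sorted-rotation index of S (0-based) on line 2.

All 6 rotations (rotation i = S[i:]+S[:i]):
  rot[0] = vwvwu$
  rot[1] = wvwu$v
  rot[2] = vwu$vw
  rot[3] = wu$vwv
  rot[4] = u$vwvw
  rot[5] = $vwvwu
Sorted (with $ < everything):
  sorted[0] = $vwvwu  (last char: 'u')
  sorted[1] = u$vwvw  (last char: 'w')
  sorted[2] = vwu$vw  (last char: 'w')
  sorted[3] = vwvwu$  (last char: '$')
  sorted[4] = wu$vwv  (last char: 'v')
  sorted[5] = wvwu$v  (last char: 'v')
Last column: uww$vv
Original string S is at sorted index 3

Answer: uww$vv
3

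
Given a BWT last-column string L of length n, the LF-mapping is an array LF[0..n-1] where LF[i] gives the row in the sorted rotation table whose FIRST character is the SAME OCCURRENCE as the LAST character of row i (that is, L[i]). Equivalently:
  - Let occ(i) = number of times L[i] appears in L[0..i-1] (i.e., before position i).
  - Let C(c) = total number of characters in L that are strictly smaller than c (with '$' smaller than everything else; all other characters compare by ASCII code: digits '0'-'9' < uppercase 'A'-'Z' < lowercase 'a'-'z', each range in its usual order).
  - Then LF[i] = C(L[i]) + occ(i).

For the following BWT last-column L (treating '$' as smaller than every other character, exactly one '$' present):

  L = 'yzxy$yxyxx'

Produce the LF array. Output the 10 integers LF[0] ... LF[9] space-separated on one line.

Answer: 5 9 1 6 0 7 2 8 3 4

Derivation:
Char counts: '$':1, 'x':4, 'y':4, 'z':1
C (first-col start): C('$')=0, C('x')=1, C('y')=5, C('z')=9
L[0]='y': occ=0, LF[0]=C('y')+0=5+0=5
L[1]='z': occ=0, LF[1]=C('z')+0=9+0=9
L[2]='x': occ=0, LF[2]=C('x')+0=1+0=1
L[3]='y': occ=1, LF[3]=C('y')+1=5+1=6
L[4]='$': occ=0, LF[4]=C('$')+0=0+0=0
L[5]='y': occ=2, LF[5]=C('y')+2=5+2=7
L[6]='x': occ=1, LF[6]=C('x')+1=1+1=2
L[7]='y': occ=3, LF[7]=C('y')+3=5+3=8
L[8]='x': occ=2, LF[8]=C('x')+2=1+2=3
L[9]='x': occ=3, LF[9]=C('x')+3=1+3=4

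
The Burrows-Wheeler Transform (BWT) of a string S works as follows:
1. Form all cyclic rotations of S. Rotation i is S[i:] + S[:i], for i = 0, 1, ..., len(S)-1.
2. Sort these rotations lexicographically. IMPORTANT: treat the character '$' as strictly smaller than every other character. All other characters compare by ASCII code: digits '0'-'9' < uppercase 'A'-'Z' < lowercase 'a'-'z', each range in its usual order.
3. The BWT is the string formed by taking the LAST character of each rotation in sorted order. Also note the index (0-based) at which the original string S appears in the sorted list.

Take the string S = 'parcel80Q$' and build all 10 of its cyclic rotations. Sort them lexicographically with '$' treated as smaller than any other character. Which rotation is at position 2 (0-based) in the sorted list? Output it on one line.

All 10 rotations (rotation i = S[i:]+S[:i]):
  rot[0] = parcel80Q$
  rot[1] = arcel80Q$p
  rot[2] = rcel80Q$pa
  rot[3] = cel80Q$par
  rot[4] = el80Q$parc
  rot[5] = l80Q$parce
  rot[6] = 80Q$parcel
  rot[7] = 0Q$parcel8
  rot[8] = Q$parcel80
  rot[9] = $parcel80Q
Sorted (with $ < everything):
  sorted[0] = $parcel80Q
  sorted[1] = 0Q$parcel8
  sorted[2] = 80Q$parcel
  sorted[3] = Q$parcel80
  sorted[4] = arcel80Q$p
  sorted[5] = cel80Q$par
  sorted[6] = el80Q$parc
  sorted[7] = l80Q$parce
  sorted[8] = parcel80Q$
  sorted[9] = rcel80Q$pa
sorted[2] = 80Q$parcel

Answer: 80Q$parcel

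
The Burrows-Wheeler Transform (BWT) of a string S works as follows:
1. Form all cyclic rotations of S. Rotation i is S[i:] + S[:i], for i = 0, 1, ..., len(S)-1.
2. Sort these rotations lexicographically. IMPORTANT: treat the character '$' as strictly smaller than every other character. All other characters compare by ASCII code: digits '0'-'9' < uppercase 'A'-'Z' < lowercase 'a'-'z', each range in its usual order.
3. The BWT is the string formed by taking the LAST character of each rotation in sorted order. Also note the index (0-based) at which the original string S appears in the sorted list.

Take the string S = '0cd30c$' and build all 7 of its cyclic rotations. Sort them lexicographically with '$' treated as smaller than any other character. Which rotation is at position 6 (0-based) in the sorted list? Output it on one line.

Answer: d30c$0c

Derivation:
All 7 rotations (rotation i = S[i:]+S[:i]):
  rot[0] = 0cd30c$
  rot[1] = cd30c$0
  rot[2] = d30c$0c
  rot[3] = 30c$0cd
  rot[4] = 0c$0cd3
  rot[5] = c$0cd30
  rot[6] = $0cd30c
Sorted (with $ < everything):
  sorted[0] = $0cd30c
  sorted[1] = 0c$0cd3
  sorted[2] = 0cd30c$
  sorted[3] = 30c$0cd
  sorted[4] = c$0cd30
  sorted[5] = cd30c$0
  sorted[6] = d30c$0c
sorted[6] = d30c$0c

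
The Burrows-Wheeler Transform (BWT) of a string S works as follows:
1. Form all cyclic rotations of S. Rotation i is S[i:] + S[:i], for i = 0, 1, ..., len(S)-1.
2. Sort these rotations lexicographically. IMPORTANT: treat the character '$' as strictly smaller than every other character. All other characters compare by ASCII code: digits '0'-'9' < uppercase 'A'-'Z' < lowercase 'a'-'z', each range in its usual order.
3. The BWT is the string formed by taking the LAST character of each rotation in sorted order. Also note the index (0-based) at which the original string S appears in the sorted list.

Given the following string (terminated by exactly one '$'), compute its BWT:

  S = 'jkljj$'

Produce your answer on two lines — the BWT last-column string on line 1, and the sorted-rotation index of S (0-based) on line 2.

Answer: jjl$jk
3

Derivation:
All 6 rotations (rotation i = S[i:]+S[:i]):
  rot[0] = jkljj$
  rot[1] = kljj$j
  rot[2] = ljj$jk
  rot[3] = jj$jkl
  rot[4] = j$jklj
  rot[5] = $jkljj
Sorted (with $ < everything):
  sorted[0] = $jkljj  (last char: 'j')
  sorted[1] = j$jklj  (last char: 'j')
  sorted[2] = jj$jkl  (last char: 'l')
  sorted[3] = jkljj$  (last char: '$')
  sorted[4] = kljj$j  (last char: 'j')
  sorted[5] = ljj$jk  (last char: 'k')
Last column: jjl$jk
Original string S is at sorted index 3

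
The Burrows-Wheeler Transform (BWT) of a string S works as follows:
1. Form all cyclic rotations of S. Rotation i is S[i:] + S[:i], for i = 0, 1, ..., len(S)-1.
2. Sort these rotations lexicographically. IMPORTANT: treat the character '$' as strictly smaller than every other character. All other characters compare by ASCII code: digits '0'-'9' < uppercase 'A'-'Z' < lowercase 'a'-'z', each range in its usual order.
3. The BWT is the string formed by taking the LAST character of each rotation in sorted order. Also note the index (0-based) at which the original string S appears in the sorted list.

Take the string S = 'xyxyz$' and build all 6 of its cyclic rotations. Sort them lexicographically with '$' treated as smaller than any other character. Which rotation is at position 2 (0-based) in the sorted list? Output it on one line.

All 6 rotations (rotation i = S[i:]+S[:i]):
  rot[0] = xyxyz$
  rot[1] = yxyz$x
  rot[2] = xyz$xy
  rot[3] = yz$xyx
  rot[4] = z$xyxy
  rot[5] = $xyxyz
Sorted (with $ < everything):
  sorted[0] = $xyxyz
  sorted[1] = xyxyz$
  sorted[2] = xyz$xy
  sorted[3] = yxyz$x
  sorted[4] = yz$xyx
  sorted[5] = z$xyxy
sorted[2] = xyz$xy

Answer: xyz$xy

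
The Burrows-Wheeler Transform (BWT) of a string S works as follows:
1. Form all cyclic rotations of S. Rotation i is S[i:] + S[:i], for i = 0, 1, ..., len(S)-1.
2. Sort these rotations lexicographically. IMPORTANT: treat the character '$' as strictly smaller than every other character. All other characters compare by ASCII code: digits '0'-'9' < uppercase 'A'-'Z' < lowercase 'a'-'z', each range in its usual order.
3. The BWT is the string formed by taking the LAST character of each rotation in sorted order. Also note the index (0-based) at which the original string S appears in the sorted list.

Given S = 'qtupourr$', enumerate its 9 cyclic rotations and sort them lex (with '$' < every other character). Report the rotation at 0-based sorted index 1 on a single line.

Answer: ourr$qtup

Derivation:
All 9 rotations (rotation i = S[i:]+S[:i]):
  rot[0] = qtupourr$
  rot[1] = tupourr$q
  rot[2] = upourr$qt
  rot[3] = pourr$qtu
  rot[4] = ourr$qtup
  rot[5] = urr$qtupo
  rot[6] = rr$qtupou
  rot[7] = r$qtupour
  rot[8] = $qtupourr
Sorted (with $ < everything):
  sorted[0] = $qtupourr
  sorted[1] = ourr$qtup
  sorted[2] = pourr$qtu
  sorted[3] = qtupourr$
  sorted[4] = r$qtupour
  sorted[5] = rr$qtupou
  sorted[6] = tupourr$q
  sorted[7] = upourr$qt
  sorted[8] = urr$qtupo
sorted[1] = ourr$qtup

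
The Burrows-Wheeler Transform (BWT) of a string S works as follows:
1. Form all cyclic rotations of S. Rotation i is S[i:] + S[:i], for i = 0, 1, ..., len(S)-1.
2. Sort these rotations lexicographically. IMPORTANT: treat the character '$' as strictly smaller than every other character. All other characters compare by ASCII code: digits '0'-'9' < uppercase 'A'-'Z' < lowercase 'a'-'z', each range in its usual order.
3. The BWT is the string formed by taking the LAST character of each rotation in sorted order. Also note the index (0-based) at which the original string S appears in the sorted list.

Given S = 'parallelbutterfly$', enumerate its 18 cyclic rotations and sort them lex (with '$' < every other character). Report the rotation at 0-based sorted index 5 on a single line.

Answer: erfly$parallelbutt

Derivation:
All 18 rotations (rotation i = S[i:]+S[:i]):
  rot[0] = parallelbutterfly$
  rot[1] = arallelbutterfly$p
  rot[2] = rallelbutterfly$pa
  rot[3] = allelbutterfly$par
  rot[4] = llelbutterfly$para
  rot[5] = lelbutterfly$paral
  rot[6] = elbutterfly$parall
  rot[7] = lbutterfly$paralle
  rot[8] = butterfly$parallel
  rot[9] = utterfly$parallelb
  rot[10] = tterfly$parallelbu
  rot[11] = terfly$parallelbut
  rot[12] = erfly$parallelbutt
  rot[13] = rfly$parallelbutte
  rot[14] = fly$parallelbutter
  rot[15] = ly$parallelbutterf
  rot[16] = y$parallelbutterfl
  rot[17] = $parallelbutterfly
Sorted (with $ < everything):
  sorted[0] = $parallelbutterfly
  sorted[1] = allelbutterfly$par
  sorted[2] = arallelbutterfly$p
  sorted[3] = butterfly$parallel
  sorted[4] = elbutterfly$parall
  sorted[5] = erfly$parallelbutt
  sorted[6] = fly$parallelbutter
  sorted[7] = lbutterfly$paralle
  sorted[8] = lelbutterfly$paral
  sorted[9] = llelbutterfly$para
  sorted[10] = ly$parallelbutterf
  sorted[11] = parallelbutterfly$
  sorted[12] = rallelbutterfly$pa
  sorted[13] = rfly$parallelbutte
  sorted[14] = terfly$parallelbut
  sorted[15] = tterfly$parallelbu
  sorted[16] = utterfly$parallelb
  sorted[17] = y$parallelbutterfl
sorted[5] = erfly$parallelbutt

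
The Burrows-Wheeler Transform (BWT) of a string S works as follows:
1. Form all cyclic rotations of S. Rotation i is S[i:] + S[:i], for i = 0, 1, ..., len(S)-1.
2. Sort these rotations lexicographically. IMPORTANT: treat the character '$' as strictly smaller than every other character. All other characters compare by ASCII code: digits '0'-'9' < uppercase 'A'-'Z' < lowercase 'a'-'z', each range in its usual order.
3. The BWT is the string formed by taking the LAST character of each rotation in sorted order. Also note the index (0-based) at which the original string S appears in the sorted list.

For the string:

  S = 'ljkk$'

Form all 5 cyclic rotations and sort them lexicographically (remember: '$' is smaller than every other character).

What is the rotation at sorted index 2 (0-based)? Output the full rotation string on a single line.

All 5 rotations (rotation i = S[i:]+S[:i]):
  rot[0] = ljkk$
  rot[1] = jkk$l
  rot[2] = kk$lj
  rot[3] = k$ljk
  rot[4] = $ljkk
Sorted (with $ < everything):
  sorted[0] = $ljkk
  sorted[1] = jkk$l
  sorted[2] = k$ljk
  sorted[3] = kk$lj
  sorted[4] = ljkk$
sorted[2] = k$ljk

Answer: k$ljk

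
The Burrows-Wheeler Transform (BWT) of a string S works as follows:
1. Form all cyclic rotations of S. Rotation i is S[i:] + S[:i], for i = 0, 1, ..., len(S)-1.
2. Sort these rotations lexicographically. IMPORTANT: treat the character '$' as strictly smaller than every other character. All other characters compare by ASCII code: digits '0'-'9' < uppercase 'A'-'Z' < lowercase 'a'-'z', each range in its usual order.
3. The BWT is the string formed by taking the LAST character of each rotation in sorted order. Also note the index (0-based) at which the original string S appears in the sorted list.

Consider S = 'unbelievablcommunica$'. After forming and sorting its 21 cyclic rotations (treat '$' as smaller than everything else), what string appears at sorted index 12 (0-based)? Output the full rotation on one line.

Answer: lievablcommunica$unbe

Derivation:
All 21 rotations (rotation i = S[i:]+S[:i]):
  rot[0] = unbelievablcommunica$
  rot[1] = nbelievablcommunica$u
  rot[2] = believablcommunica$un
  rot[3] = elievablcommunica$unb
  rot[4] = lievablcommunica$unbe
  rot[5] = ievablcommunica$unbel
  rot[6] = evablcommunica$unbeli
  rot[7] = vablcommunica$unbelie
  rot[8] = ablcommunica$unbeliev
  rot[9] = blcommunica$unbelieva
  rot[10] = lcommunica$unbelievab
  rot[11] = communica$unbelievabl
  rot[12] = ommunica$unbelievablc
  rot[13] = mmunica$unbelievablco
  rot[14] = munica$unbelievablcom
  rot[15] = unica$unbelievablcomm
  rot[16] = nica$unbelievablcommu
  rot[17] = ica$unbelievablcommun
  rot[18] = ca$unbelievablcommuni
  rot[19] = a$unbelievablcommunic
  rot[20] = $unbelievablcommunica
Sorted (with $ < everything):
  sorted[0] = $unbelievablcommunica
  sorted[1] = a$unbelievablcommunic
  sorted[2] = ablcommunica$unbeliev
  sorted[3] = believablcommunica$un
  sorted[4] = blcommunica$unbelieva
  sorted[5] = ca$unbelievablcommuni
  sorted[6] = communica$unbelievabl
  sorted[7] = elievablcommunica$unb
  sorted[8] = evablcommunica$unbeli
  sorted[9] = ica$unbelievablcommun
  sorted[10] = ievablcommunica$unbel
  sorted[11] = lcommunica$unbelievab
  sorted[12] = lievablcommunica$unbe
  sorted[13] = mmunica$unbelievablco
  sorted[14] = munica$unbelievablcom
  sorted[15] = nbelievablcommunica$u
  sorted[16] = nica$unbelievablcommu
  sorted[17] = ommunica$unbelievablc
  sorted[18] = unbelievablcommunica$
  sorted[19] = unica$unbelievablcomm
  sorted[20] = vablcommunica$unbelie
sorted[12] = lievablcommunica$unbe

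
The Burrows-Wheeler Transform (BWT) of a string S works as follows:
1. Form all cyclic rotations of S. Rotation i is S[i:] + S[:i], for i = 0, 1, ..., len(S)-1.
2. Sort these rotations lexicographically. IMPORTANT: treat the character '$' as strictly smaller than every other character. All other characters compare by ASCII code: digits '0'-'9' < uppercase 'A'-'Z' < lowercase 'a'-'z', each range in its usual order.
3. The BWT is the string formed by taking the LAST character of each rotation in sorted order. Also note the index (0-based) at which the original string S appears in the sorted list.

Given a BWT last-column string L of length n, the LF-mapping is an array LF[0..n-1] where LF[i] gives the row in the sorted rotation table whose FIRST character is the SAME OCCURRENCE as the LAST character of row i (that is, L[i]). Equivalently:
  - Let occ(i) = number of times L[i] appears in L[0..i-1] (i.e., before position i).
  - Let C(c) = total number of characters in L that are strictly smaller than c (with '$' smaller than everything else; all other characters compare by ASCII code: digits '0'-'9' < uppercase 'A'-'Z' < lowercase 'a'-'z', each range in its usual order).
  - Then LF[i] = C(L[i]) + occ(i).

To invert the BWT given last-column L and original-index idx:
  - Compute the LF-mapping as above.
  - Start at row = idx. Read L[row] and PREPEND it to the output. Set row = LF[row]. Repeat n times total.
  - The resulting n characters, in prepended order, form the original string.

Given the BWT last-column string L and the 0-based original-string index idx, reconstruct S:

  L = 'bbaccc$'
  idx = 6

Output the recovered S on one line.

LF mapping: 2 3 1 4 5 6 0
Walk LF starting at row 6, prepending L[row]:
  step 1: row=6, L[6]='$', prepend. Next row=LF[6]=0
  step 2: row=0, L[0]='b', prepend. Next row=LF[0]=2
  step 3: row=2, L[2]='a', prepend. Next row=LF[2]=1
  step 4: row=1, L[1]='b', prepend. Next row=LF[1]=3
  step 5: row=3, L[3]='c', prepend. Next row=LF[3]=4
  step 6: row=4, L[4]='c', prepend. Next row=LF[4]=5
  step 7: row=5, L[5]='c', prepend. Next row=LF[5]=6
Reversed output: cccbab$

Answer: cccbab$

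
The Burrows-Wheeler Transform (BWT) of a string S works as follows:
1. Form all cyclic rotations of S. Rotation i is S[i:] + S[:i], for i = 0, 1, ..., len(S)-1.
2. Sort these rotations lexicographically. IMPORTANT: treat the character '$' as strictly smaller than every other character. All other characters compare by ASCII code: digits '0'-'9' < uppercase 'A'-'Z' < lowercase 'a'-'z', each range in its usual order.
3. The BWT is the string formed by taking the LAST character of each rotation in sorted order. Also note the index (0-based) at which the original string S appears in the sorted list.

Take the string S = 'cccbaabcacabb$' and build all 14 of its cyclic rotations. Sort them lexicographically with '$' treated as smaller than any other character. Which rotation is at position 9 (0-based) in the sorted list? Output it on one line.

Answer: cabb$cccbaabca

Derivation:
All 14 rotations (rotation i = S[i:]+S[:i]):
  rot[0] = cccbaabcacabb$
  rot[1] = ccbaabcacabb$c
  rot[2] = cbaabcacabb$cc
  rot[3] = baabcacabb$ccc
  rot[4] = aabcacabb$cccb
  rot[5] = abcacabb$cccba
  rot[6] = bcacabb$cccbaa
  rot[7] = cacabb$cccbaab
  rot[8] = acabb$cccbaabc
  rot[9] = cabb$cccbaabca
  rot[10] = abb$cccbaabcac
  rot[11] = bb$cccbaabcaca
  rot[12] = b$cccbaabcacab
  rot[13] = $cccbaabcacabb
Sorted (with $ < everything):
  sorted[0] = $cccbaabcacabb
  sorted[1] = aabcacabb$cccb
  sorted[2] = abb$cccbaabcac
  sorted[3] = abcacabb$cccba
  sorted[4] = acabb$cccbaabc
  sorted[5] = b$cccbaabcacab
  sorted[6] = baabcacabb$ccc
  sorted[7] = bb$cccbaabcaca
  sorted[8] = bcacabb$cccbaa
  sorted[9] = cabb$cccbaabca
  sorted[10] = cacabb$cccbaab
  sorted[11] = cbaabcacabb$cc
  sorted[12] = ccbaabcacabb$c
  sorted[13] = cccbaabcacabb$
sorted[9] = cabb$cccbaabca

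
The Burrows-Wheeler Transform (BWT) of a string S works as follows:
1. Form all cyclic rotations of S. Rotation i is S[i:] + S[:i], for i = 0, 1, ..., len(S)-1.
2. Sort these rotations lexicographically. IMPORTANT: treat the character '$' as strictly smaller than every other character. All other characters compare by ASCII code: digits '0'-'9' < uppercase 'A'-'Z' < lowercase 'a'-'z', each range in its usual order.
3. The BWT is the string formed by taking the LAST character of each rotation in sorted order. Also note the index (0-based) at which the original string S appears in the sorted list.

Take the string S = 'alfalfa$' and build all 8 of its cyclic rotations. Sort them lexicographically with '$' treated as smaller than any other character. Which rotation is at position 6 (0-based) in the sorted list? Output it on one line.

Answer: lfa$alfa

Derivation:
All 8 rotations (rotation i = S[i:]+S[:i]):
  rot[0] = alfalfa$
  rot[1] = lfalfa$a
  rot[2] = falfa$al
  rot[3] = alfa$alf
  rot[4] = lfa$alfa
  rot[5] = fa$alfal
  rot[6] = a$alfalf
  rot[7] = $alfalfa
Sorted (with $ < everything):
  sorted[0] = $alfalfa
  sorted[1] = a$alfalf
  sorted[2] = alfa$alf
  sorted[3] = alfalfa$
  sorted[4] = fa$alfal
  sorted[5] = falfa$al
  sorted[6] = lfa$alfa
  sorted[7] = lfalfa$a
sorted[6] = lfa$alfa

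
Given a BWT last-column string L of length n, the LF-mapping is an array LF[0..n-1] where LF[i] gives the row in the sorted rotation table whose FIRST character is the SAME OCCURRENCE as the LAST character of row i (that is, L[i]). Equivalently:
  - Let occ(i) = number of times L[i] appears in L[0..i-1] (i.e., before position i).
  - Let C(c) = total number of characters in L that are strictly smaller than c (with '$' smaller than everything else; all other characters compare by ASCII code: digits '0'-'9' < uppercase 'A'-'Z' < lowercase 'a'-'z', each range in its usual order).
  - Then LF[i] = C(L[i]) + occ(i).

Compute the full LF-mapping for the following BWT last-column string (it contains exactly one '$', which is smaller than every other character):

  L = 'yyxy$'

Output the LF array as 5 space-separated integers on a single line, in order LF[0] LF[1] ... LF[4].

Char counts: '$':1, 'x':1, 'y':3
C (first-col start): C('$')=0, C('x')=1, C('y')=2
L[0]='y': occ=0, LF[0]=C('y')+0=2+0=2
L[1]='y': occ=1, LF[1]=C('y')+1=2+1=3
L[2]='x': occ=0, LF[2]=C('x')+0=1+0=1
L[3]='y': occ=2, LF[3]=C('y')+2=2+2=4
L[4]='$': occ=0, LF[4]=C('$')+0=0+0=0

Answer: 2 3 1 4 0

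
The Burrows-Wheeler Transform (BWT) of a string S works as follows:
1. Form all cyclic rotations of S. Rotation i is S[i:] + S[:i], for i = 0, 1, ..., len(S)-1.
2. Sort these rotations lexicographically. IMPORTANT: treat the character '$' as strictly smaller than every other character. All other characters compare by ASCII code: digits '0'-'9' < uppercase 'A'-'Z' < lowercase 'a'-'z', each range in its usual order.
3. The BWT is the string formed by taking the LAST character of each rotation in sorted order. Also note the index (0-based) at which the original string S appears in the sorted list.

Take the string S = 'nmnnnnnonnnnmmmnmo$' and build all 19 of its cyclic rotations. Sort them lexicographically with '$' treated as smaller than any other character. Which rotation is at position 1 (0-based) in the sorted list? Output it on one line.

Answer: mmmnmo$nmnnnnnonnnn

Derivation:
All 19 rotations (rotation i = S[i:]+S[:i]):
  rot[0] = nmnnnnnonnnnmmmnmo$
  rot[1] = mnnnnnonnnnmmmnmo$n
  rot[2] = nnnnnonnnnmmmnmo$nm
  rot[3] = nnnnonnnnmmmnmo$nmn
  rot[4] = nnnonnnnmmmnmo$nmnn
  rot[5] = nnonnnnmmmnmo$nmnnn
  rot[6] = nonnnnmmmnmo$nmnnnn
  rot[7] = onnnnmmmnmo$nmnnnnn
  rot[8] = nnnnmmmnmo$nmnnnnno
  rot[9] = nnnmmmnmo$nmnnnnnon
  rot[10] = nnmmmnmo$nmnnnnnonn
  rot[11] = nmmmnmo$nmnnnnnonnn
  rot[12] = mmmnmo$nmnnnnnonnnn
  rot[13] = mmnmo$nmnnnnnonnnnm
  rot[14] = mnmo$nmnnnnnonnnnmm
  rot[15] = nmo$nmnnnnnonnnnmmm
  rot[16] = mo$nmnnnnnonnnnmmmn
  rot[17] = o$nmnnnnnonnnnmmmnm
  rot[18] = $nmnnnnnonnnnmmmnmo
Sorted (with $ < everything):
  sorted[0] = $nmnnnnnonnnnmmmnmo
  sorted[1] = mmmnmo$nmnnnnnonnnn
  sorted[2] = mmnmo$nmnnnnnonnnnm
  sorted[3] = mnmo$nmnnnnnonnnnmm
  sorted[4] = mnnnnnonnnnmmmnmo$n
  sorted[5] = mo$nmnnnnnonnnnmmmn
  sorted[6] = nmmmnmo$nmnnnnnonnn
  sorted[7] = nmnnnnnonnnnmmmnmo$
  sorted[8] = nmo$nmnnnnnonnnnmmm
  sorted[9] = nnmmmnmo$nmnnnnnonn
  sorted[10] = nnnmmmnmo$nmnnnnnon
  sorted[11] = nnnnmmmnmo$nmnnnnno
  sorted[12] = nnnnnonnnnmmmnmo$nm
  sorted[13] = nnnnonnnnmmmnmo$nmn
  sorted[14] = nnnonnnnmmmnmo$nmnn
  sorted[15] = nnonnnnmmmnmo$nmnnn
  sorted[16] = nonnnnmmmnmo$nmnnnn
  sorted[17] = o$nmnnnnnonnnnmmmnm
  sorted[18] = onnnnmmmnmo$nmnnnnn
sorted[1] = mmmnmo$nmnnnnnonnnn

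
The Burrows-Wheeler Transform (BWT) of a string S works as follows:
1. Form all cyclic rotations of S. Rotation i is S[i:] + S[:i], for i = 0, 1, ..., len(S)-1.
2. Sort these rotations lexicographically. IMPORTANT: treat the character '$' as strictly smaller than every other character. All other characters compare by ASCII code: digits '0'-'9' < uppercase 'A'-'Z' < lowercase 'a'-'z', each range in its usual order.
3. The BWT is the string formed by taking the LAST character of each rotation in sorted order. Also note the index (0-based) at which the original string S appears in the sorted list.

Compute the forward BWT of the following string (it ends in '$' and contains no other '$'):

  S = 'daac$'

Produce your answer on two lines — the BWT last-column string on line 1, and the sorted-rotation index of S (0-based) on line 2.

Answer: cdaa$
4

Derivation:
All 5 rotations (rotation i = S[i:]+S[:i]):
  rot[0] = daac$
  rot[1] = aac$d
  rot[2] = ac$da
  rot[3] = c$daa
  rot[4] = $daac
Sorted (with $ < everything):
  sorted[0] = $daac  (last char: 'c')
  sorted[1] = aac$d  (last char: 'd')
  sorted[2] = ac$da  (last char: 'a')
  sorted[3] = c$daa  (last char: 'a')
  sorted[4] = daac$  (last char: '$')
Last column: cdaa$
Original string S is at sorted index 4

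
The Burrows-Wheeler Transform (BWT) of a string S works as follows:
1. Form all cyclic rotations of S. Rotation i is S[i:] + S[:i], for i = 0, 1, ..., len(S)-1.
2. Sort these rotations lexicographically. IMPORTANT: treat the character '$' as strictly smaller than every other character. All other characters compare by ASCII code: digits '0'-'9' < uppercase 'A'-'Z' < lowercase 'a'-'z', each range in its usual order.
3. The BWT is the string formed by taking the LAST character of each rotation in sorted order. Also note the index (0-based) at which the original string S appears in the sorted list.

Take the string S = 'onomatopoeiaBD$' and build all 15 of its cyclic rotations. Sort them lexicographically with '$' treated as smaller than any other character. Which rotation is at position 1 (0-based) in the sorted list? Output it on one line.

Answer: BD$onomatopoeia

Derivation:
All 15 rotations (rotation i = S[i:]+S[:i]):
  rot[0] = onomatopoeiaBD$
  rot[1] = nomatopoeiaBD$o
  rot[2] = omatopoeiaBD$on
  rot[3] = matopoeiaBD$ono
  rot[4] = atopoeiaBD$onom
  rot[5] = topoeiaBD$onoma
  rot[6] = opoeiaBD$onomat
  rot[7] = poeiaBD$onomato
  rot[8] = oeiaBD$onomatop
  rot[9] = eiaBD$onomatopo
  rot[10] = iaBD$onomatopoe
  rot[11] = aBD$onomatopoei
  rot[12] = BD$onomatopoeia
  rot[13] = D$onomatopoeiaB
  rot[14] = $onomatopoeiaBD
Sorted (with $ < everything):
  sorted[0] = $onomatopoeiaBD
  sorted[1] = BD$onomatopoeia
  sorted[2] = D$onomatopoeiaB
  sorted[3] = aBD$onomatopoei
  sorted[4] = atopoeiaBD$onom
  sorted[5] = eiaBD$onomatopo
  sorted[6] = iaBD$onomatopoe
  sorted[7] = matopoeiaBD$ono
  sorted[8] = nomatopoeiaBD$o
  sorted[9] = oeiaBD$onomatop
  sorted[10] = omatopoeiaBD$on
  sorted[11] = onomatopoeiaBD$
  sorted[12] = opoeiaBD$onomat
  sorted[13] = poeiaBD$onomato
  sorted[14] = topoeiaBD$onoma
sorted[1] = BD$onomatopoeia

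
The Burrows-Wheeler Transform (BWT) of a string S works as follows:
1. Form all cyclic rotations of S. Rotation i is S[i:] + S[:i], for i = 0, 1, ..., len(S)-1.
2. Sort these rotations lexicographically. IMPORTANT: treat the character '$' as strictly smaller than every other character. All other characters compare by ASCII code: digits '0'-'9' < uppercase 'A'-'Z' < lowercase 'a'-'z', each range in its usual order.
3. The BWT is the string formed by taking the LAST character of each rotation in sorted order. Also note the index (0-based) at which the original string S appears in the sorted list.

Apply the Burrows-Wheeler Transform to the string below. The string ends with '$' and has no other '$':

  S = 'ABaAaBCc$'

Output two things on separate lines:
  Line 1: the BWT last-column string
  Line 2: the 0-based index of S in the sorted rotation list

All 9 rotations (rotation i = S[i:]+S[:i]):
  rot[0] = ABaAaBCc$
  rot[1] = BaAaBCc$A
  rot[2] = aAaBCc$AB
  rot[3] = AaBCc$ABa
  rot[4] = aBCc$ABaA
  rot[5] = BCc$ABaAa
  rot[6] = Cc$ABaAaB
  rot[7] = c$ABaAaBC
  rot[8] = $ABaAaBCc
Sorted (with $ < everything):
  sorted[0] = $ABaAaBCc  (last char: 'c')
  sorted[1] = ABaAaBCc$  (last char: '$')
  sorted[2] = AaBCc$ABa  (last char: 'a')
  sorted[3] = BCc$ABaAa  (last char: 'a')
  sorted[4] = BaAaBCc$A  (last char: 'A')
  sorted[5] = Cc$ABaAaB  (last char: 'B')
  sorted[6] = aAaBCc$AB  (last char: 'B')
  sorted[7] = aBCc$ABaA  (last char: 'A')
  sorted[8] = c$ABaAaBC  (last char: 'C')
Last column: c$aaABBAC
Original string S is at sorted index 1

Answer: c$aaABBAC
1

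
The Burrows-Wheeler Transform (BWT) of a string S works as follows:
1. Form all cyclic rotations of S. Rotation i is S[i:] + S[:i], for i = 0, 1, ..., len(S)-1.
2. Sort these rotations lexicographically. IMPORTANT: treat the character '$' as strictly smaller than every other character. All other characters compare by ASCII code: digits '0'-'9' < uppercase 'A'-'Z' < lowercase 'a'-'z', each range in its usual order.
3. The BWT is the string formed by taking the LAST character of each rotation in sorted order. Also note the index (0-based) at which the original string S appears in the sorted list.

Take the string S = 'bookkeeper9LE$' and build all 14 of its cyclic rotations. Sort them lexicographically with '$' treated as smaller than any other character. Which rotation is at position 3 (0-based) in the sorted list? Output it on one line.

All 14 rotations (rotation i = S[i:]+S[:i]):
  rot[0] = bookkeeper9LE$
  rot[1] = ookkeeper9LE$b
  rot[2] = okkeeper9LE$bo
  rot[3] = kkeeper9LE$boo
  rot[4] = keeper9LE$book
  rot[5] = eeper9LE$bookk
  rot[6] = eper9LE$bookke
  rot[7] = per9LE$bookkee
  rot[8] = er9LE$bookkeep
  rot[9] = r9LE$bookkeepe
  rot[10] = 9LE$bookkeeper
  rot[11] = LE$bookkeeper9
  rot[12] = E$bookkeeper9L
  rot[13] = $bookkeeper9LE
Sorted (with $ < everything):
  sorted[0] = $bookkeeper9LE
  sorted[1] = 9LE$bookkeeper
  sorted[2] = E$bookkeeper9L
  sorted[3] = LE$bookkeeper9
  sorted[4] = bookkeeper9LE$
  sorted[5] = eeper9LE$bookk
  sorted[6] = eper9LE$bookke
  sorted[7] = er9LE$bookkeep
  sorted[8] = keeper9LE$book
  sorted[9] = kkeeper9LE$boo
  sorted[10] = okkeeper9LE$bo
  sorted[11] = ookkeeper9LE$b
  sorted[12] = per9LE$bookkee
  sorted[13] = r9LE$bookkeepe
sorted[3] = LE$bookkeeper9

Answer: LE$bookkeeper9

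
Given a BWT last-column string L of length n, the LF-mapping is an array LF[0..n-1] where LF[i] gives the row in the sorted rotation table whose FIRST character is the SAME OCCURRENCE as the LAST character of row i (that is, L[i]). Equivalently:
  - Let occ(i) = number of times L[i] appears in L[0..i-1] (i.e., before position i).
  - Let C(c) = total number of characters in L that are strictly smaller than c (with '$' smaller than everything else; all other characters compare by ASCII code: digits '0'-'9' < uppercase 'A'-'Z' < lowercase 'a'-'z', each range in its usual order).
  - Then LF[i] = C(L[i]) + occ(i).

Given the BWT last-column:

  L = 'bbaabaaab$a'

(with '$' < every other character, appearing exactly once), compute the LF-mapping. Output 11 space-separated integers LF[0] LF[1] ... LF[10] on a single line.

Answer: 7 8 1 2 9 3 4 5 10 0 6

Derivation:
Char counts: '$':1, 'a':6, 'b':4
C (first-col start): C('$')=0, C('a')=1, C('b')=7
L[0]='b': occ=0, LF[0]=C('b')+0=7+0=7
L[1]='b': occ=1, LF[1]=C('b')+1=7+1=8
L[2]='a': occ=0, LF[2]=C('a')+0=1+0=1
L[3]='a': occ=1, LF[3]=C('a')+1=1+1=2
L[4]='b': occ=2, LF[4]=C('b')+2=7+2=9
L[5]='a': occ=2, LF[5]=C('a')+2=1+2=3
L[6]='a': occ=3, LF[6]=C('a')+3=1+3=4
L[7]='a': occ=4, LF[7]=C('a')+4=1+4=5
L[8]='b': occ=3, LF[8]=C('b')+3=7+3=10
L[9]='$': occ=0, LF[9]=C('$')+0=0+0=0
L[10]='a': occ=5, LF[10]=C('a')+5=1+5=6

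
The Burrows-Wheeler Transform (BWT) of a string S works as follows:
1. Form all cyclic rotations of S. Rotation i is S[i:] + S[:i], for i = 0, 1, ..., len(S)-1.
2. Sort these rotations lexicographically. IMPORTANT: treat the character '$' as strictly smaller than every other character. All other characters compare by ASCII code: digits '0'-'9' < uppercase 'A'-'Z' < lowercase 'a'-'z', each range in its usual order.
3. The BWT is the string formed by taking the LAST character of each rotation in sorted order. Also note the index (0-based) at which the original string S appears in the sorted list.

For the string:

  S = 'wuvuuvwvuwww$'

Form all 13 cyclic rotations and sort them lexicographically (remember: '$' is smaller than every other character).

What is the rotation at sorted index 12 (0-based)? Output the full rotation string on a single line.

Answer: www$wuvuuvwvu

Derivation:
All 13 rotations (rotation i = S[i:]+S[:i]):
  rot[0] = wuvuuvwvuwww$
  rot[1] = uvuuvwvuwww$w
  rot[2] = vuuvwvuwww$wu
  rot[3] = uuvwvuwww$wuv
  rot[4] = uvwvuwww$wuvu
  rot[5] = vwvuwww$wuvuu
  rot[6] = wvuwww$wuvuuv
  rot[7] = vuwww$wuvuuvw
  rot[8] = uwww$wuvuuvwv
  rot[9] = www$wuvuuvwvu
  rot[10] = ww$wuvuuvwvuw
  rot[11] = w$wuvuuvwvuww
  rot[12] = $wuvuuvwvuwww
Sorted (with $ < everything):
  sorted[0] = $wuvuuvwvuwww
  sorted[1] = uuvwvuwww$wuv
  sorted[2] = uvuuvwvuwww$w
  sorted[3] = uvwvuwww$wuvu
  sorted[4] = uwww$wuvuuvwv
  sorted[5] = vuuvwvuwww$wu
  sorted[6] = vuwww$wuvuuvw
  sorted[7] = vwvuwww$wuvuu
  sorted[8] = w$wuvuuvwvuww
  sorted[9] = wuvuuvwvuwww$
  sorted[10] = wvuwww$wuvuuv
  sorted[11] = ww$wuvuuvwvuw
  sorted[12] = www$wuvuuvwvu
sorted[12] = www$wuvuuvwvu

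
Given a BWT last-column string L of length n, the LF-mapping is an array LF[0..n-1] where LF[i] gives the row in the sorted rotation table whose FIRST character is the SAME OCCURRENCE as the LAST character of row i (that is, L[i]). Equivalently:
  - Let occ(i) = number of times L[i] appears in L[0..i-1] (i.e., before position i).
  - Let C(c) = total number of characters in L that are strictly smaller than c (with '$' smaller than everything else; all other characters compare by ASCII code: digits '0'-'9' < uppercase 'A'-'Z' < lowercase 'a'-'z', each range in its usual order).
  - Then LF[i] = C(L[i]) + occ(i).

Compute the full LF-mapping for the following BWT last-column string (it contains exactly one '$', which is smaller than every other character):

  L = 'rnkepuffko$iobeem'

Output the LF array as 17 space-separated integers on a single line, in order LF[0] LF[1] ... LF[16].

Char counts: '$':1, 'b':1, 'e':3, 'f':2, 'i':1, 'k':2, 'm':1, 'n':1, 'o':2, 'p':1, 'r':1, 'u':1
C (first-col start): C('$')=0, C('b')=1, C('e')=2, C('f')=5, C('i')=7, C('k')=8, C('m')=10, C('n')=11, C('o')=12, C('p')=14, C('r')=15, C('u')=16
L[0]='r': occ=0, LF[0]=C('r')+0=15+0=15
L[1]='n': occ=0, LF[1]=C('n')+0=11+0=11
L[2]='k': occ=0, LF[2]=C('k')+0=8+0=8
L[3]='e': occ=0, LF[3]=C('e')+0=2+0=2
L[4]='p': occ=0, LF[4]=C('p')+0=14+0=14
L[5]='u': occ=0, LF[5]=C('u')+0=16+0=16
L[6]='f': occ=0, LF[6]=C('f')+0=5+0=5
L[7]='f': occ=1, LF[7]=C('f')+1=5+1=6
L[8]='k': occ=1, LF[8]=C('k')+1=8+1=9
L[9]='o': occ=0, LF[9]=C('o')+0=12+0=12
L[10]='$': occ=0, LF[10]=C('$')+0=0+0=0
L[11]='i': occ=0, LF[11]=C('i')+0=7+0=7
L[12]='o': occ=1, LF[12]=C('o')+1=12+1=13
L[13]='b': occ=0, LF[13]=C('b')+0=1+0=1
L[14]='e': occ=1, LF[14]=C('e')+1=2+1=3
L[15]='e': occ=2, LF[15]=C('e')+2=2+2=4
L[16]='m': occ=0, LF[16]=C('m')+0=10+0=10

Answer: 15 11 8 2 14 16 5 6 9 12 0 7 13 1 3 4 10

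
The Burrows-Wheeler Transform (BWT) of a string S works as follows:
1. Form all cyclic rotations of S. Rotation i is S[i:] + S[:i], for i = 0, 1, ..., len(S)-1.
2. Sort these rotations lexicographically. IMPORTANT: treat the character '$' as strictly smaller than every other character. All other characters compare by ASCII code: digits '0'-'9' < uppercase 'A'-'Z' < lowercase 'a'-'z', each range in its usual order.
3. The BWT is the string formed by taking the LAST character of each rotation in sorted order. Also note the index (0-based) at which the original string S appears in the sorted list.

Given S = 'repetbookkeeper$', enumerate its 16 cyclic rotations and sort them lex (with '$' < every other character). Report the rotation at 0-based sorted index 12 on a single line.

All 16 rotations (rotation i = S[i:]+S[:i]):
  rot[0] = repetbookkeeper$
  rot[1] = epetbookkeeper$r
  rot[2] = petbookkeeper$re
  rot[3] = etbookkeeper$rep
  rot[4] = tbookkeeper$repe
  rot[5] = bookkeeper$repet
  rot[6] = ookkeeper$repetb
  rot[7] = okkeeper$repetbo
  rot[8] = kkeeper$repetboo
  rot[9] = keeper$repetbook
  rot[10] = eeper$repetbookk
  rot[11] = eper$repetbookke
  rot[12] = per$repetbookkee
  rot[13] = er$repetbookkeep
  rot[14] = r$repetbookkeepe
  rot[15] = $repetbookkeeper
Sorted (with $ < everything):
  sorted[0] = $repetbookkeeper
  sorted[1] = bookkeeper$repet
  sorted[2] = eeper$repetbookk
  sorted[3] = eper$repetbookke
  sorted[4] = epetbookkeeper$r
  sorted[5] = er$repetbookkeep
  sorted[6] = etbookkeeper$rep
  sorted[7] = keeper$repetbook
  sorted[8] = kkeeper$repetboo
  sorted[9] = okkeeper$repetbo
  sorted[10] = ookkeeper$repetb
  sorted[11] = per$repetbookkee
  sorted[12] = petbookkeeper$re
  sorted[13] = r$repetbookkeepe
  sorted[14] = repetbookkeeper$
  sorted[15] = tbookkeeper$repe
sorted[12] = petbookkeeper$re

Answer: petbookkeeper$re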